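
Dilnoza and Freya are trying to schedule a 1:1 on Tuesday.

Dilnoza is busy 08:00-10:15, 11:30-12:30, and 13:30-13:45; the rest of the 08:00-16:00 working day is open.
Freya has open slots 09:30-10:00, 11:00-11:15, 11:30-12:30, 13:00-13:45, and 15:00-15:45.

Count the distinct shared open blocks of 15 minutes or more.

Dilnoza free within 08:00–16:00: 10:15–11:30, 12:30–13:30, 13:45–16:00.
Dilnoza ∩ Freya: 11:00–11:15, 13:00–13:30, 15:00–15:45.
Windows ≥ 15 min: 11:00–11:15, 13:00–13:30, 15:00–15:45.
That's 3 windows.

3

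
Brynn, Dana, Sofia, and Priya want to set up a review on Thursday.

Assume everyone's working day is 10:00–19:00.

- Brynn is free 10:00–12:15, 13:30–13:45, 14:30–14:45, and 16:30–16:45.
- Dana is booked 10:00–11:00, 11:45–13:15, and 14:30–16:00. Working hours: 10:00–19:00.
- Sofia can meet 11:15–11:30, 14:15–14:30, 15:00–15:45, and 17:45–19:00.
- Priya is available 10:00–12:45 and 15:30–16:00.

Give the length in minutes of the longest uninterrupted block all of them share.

Dana free within 10:00–19:00: 11:00–11:45, 13:15–14:30, 16:00–19:00.
Brynn ∩ Dana: 11:00–11:45, 13:30–13:45, 16:30–16:45.
Brynn ∩ Dana ∩ Sofia: 11:15–11:30.
Brynn ∩ Dana ∩ Sofia ∩ Priya: 11:15–11:30.
Single common window of 15 minutes.

15 minutes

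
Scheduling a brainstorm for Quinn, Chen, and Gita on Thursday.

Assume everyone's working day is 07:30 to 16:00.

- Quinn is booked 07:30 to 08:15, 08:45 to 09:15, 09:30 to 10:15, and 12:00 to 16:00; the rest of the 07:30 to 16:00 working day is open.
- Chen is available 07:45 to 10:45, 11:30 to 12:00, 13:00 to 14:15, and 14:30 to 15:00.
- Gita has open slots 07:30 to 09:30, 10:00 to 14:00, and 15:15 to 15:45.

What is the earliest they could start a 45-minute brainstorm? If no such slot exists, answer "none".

Quinn free within 07:30–16:00: 08:15–08:45, 09:15–09:30, 10:15–12:00.
Quinn ∩ Chen: 08:15–08:45, 09:15–09:30, 10:15–10:45, 11:30–12:00.
Quinn ∩ Chen ∩ Gita: 08:15–08:45, 09:15–09:30, 10:15–10:45, 11:30–12:00.
Windows ≥ 45 min: (none).

none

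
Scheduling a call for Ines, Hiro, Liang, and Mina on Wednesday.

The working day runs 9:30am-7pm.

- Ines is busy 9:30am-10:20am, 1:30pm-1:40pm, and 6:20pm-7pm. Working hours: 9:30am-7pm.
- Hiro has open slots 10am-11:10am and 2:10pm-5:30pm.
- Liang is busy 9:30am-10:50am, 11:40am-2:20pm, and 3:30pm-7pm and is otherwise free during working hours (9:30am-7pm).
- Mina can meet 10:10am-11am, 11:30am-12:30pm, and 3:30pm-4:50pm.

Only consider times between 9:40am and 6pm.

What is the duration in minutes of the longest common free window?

Ines free within 09:30–19:00: 10:20–13:30, 13:40–18:20.
Liang free within 09:30–19:00: 10:50–11:40, 14:20–15:30.
Ines ∩ Hiro: 10:20–11:10, 14:10–17:30.
Ines ∩ Hiro ∩ Liang: 10:50–11:10, 14:20–15:30.
Ines ∩ Hiro ∩ Liang ∩ Mina: 10:50–11:00.
Restricted to 09:40–18:00: 10:50–11:00.
Single common window of 10 minutes.

10 minutes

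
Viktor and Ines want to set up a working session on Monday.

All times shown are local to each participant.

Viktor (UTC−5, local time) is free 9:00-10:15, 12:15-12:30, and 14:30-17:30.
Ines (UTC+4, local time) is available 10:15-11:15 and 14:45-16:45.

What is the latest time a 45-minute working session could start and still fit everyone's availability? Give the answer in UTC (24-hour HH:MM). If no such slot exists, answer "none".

Viktor → UTC: 14:00–15:15, 17:15–17:30, 19:30–22:30.
Ines → UTC: 06:15–07:15, 10:45–12:45.
Viktor ∩ Ines: (none).
Windows ≥ 45 min: (none).

none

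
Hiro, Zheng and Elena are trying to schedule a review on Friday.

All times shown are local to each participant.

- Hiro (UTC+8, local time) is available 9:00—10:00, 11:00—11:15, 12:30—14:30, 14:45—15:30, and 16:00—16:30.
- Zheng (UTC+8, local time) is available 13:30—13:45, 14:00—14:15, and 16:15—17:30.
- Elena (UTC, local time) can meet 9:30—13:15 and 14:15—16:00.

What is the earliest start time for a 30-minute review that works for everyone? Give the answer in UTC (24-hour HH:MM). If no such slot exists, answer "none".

none

Hiro → UTC: 01:00–02:00, 03:00–03:15, 04:30–06:30, 06:45–07:30, 08:00–08:30.
Zheng → UTC: 05:30–05:45, 06:00–06:15, 08:15–09:30.
Elena → UTC: 09:30–13:15, 14:15–16:00.
Hiro ∩ Zheng: 05:30–05:45, 06:00–06:15, 08:15–08:30.
Hiro ∩ Zheng ∩ Elena: (none).
Windows ≥ 30 min: (none).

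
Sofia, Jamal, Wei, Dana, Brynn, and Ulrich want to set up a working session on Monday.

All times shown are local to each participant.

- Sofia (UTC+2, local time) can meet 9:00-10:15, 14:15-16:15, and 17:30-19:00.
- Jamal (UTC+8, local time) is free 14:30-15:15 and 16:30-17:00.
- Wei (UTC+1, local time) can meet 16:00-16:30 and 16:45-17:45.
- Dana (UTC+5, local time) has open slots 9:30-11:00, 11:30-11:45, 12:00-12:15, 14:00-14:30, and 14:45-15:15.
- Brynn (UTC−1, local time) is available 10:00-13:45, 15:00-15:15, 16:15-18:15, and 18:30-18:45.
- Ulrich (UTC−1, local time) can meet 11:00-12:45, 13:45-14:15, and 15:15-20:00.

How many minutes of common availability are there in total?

Sofia → UTC: 07:00–08:15, 12:15–14:15, 15:30–17:00.
Jamal → UTC: 06:30–07:15, 08:30–09:00.
Wei → UTC: 15:00–15:30, 15:45–16:45.
Dana → UTC: 04:30–06:00, 06:30–06:45, 07:00–07:15, 09:00–09:30, 09:45–10:15.
Brynn → UTC: 11:00–14:45, 16:00–16:15, 17:15–19:15, 19:30–19:45.
Ulrich → UTC: 12:00–13:45, 14:45–15:15, 16:15–21:00.
Sofia ∩ Jamal: 07:00–07:15.
Sofia ∩ Jamal ∩ Wei: (none).
Sofia ∩ Jamal ∩ Wei ∩ Dana: (none).
Sofia ∩ Jamal ∩ Wei ∩ Dana ∩ Brynn: (none).
Sofia ∩ Jamal ∩ Wei ∩ Dana ∩ Brynn ∩ Ulrich: (none).
Total common minutes: 0.

0 minutes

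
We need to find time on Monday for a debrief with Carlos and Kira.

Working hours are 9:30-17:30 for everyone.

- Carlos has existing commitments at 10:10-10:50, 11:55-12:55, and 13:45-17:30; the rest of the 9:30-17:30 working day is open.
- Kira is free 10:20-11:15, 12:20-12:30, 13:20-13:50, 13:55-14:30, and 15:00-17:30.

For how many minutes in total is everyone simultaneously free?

50 minutes

Carlos free within 09:30–17:30: 09:30–10:10, 10:50–11:55, 12:55–13:45.
Carlos ∩ Kira: 10:50–11:15, 13:20–13:45.
Total common minutes: 25 + 25 = 50.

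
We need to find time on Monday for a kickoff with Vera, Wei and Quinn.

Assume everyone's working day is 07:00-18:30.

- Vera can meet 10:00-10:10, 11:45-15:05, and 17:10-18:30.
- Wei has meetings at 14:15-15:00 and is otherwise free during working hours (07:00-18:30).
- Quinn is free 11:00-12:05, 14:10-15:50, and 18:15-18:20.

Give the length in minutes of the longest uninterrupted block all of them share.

Wei free within 07:00–18:30: 07:00–14:15, 15:00–18:30.
Vera ∩ Wei: 10:00–10:10, 11:45–14:15, 15:00–15:05, 17:10–18:30.
Vera ∩ Wei ∩ Quinn: 11:45–12:05, 14:10–14:15, 15:00–15:05, 18:15–18:20.
Common window lengths: 20, 5, 5, 5 min; longest is 20.

20 minutes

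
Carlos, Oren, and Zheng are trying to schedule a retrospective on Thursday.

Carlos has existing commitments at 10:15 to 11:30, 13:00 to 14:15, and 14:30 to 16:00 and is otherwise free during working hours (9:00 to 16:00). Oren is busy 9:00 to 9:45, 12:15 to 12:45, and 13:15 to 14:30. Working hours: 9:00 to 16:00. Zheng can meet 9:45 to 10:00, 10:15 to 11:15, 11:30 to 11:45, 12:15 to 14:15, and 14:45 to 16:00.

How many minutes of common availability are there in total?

45 minutes

Carlos free within 09:00–16:00: 09:00–10:15, 11:30–13:00, 14:15–14:30.
Oren free within 09:00–16:00: 09:45–12:15, 12:45–13:15, 14:30–16:00.
Carlos ∩ Oren: 09:45–10:15, 11:30–12:15, 12:45–13:00.
Carlos ∩ Oren ∩ Zheng: 09:45–10:00, 11:30–11:45, 12:45–13:00.
Total common minutes: 15 + 15 + 15 = 45.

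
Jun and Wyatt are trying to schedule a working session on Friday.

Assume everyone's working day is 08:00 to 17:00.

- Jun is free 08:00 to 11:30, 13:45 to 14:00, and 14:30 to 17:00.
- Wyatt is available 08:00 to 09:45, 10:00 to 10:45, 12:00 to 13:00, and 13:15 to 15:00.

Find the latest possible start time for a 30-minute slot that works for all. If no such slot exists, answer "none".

14:30

Jun ∩ Wyatt: 08:00–09:45, 10:00–10:45, 13:45–14:00, 14:30–15:00.
Windows ≥ 30 min: 08:00–09:45, 10:00–10:45, 14:30–15:00.
Latest start in the last window 14:30–15:00 is 15:00 − 30 min = 14:30.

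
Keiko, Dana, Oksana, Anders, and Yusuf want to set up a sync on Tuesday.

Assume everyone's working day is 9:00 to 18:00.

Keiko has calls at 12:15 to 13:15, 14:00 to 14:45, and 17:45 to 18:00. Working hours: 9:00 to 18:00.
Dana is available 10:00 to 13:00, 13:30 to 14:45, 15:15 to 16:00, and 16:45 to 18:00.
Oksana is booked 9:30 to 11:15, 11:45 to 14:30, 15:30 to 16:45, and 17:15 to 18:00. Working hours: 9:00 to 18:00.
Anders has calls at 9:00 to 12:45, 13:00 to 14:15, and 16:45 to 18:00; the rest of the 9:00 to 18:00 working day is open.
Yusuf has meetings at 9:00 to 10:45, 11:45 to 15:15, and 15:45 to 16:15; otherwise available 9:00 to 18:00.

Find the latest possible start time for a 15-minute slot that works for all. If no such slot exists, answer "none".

15:15

Keiko free within 09:00–18:00: 09:00–12:15, 13:15–14:00, 14:45–17:45.
Oksana free within 09:00–18:00: 09:00–09:30, 11:15–11:45, 14:30–15:30, 16:45–17:15.
Anders free within 09:00–18:00: 12:45–13:00, 14:15–16:45.
Yusuf free within 09:00–18:00: 10:45–11:45, 15:15–15:45, 16:15–18:00.
Keiko ∩ Dana: 10:00–12:15, 13:30–14:00, 15:15–16:00, 16:45–17:45.
Keiko ∩ Dana ∩ Oksana: 11:15–11:45, 15:15–15:30, 16:45–17:15.
Keiko ∩ Dana ∩ Oksana ∩ Anders: 15:15–15:30.
Keiko ∩ Dana ∩ Oksana ∩ Anders ∩ Yusuf: 15:15–15:30.
Windows ≥ 15 min: 15:15–15:30.
Latest start in the last window 15:15–15:30 is 15:30 − 15 min = 15:15.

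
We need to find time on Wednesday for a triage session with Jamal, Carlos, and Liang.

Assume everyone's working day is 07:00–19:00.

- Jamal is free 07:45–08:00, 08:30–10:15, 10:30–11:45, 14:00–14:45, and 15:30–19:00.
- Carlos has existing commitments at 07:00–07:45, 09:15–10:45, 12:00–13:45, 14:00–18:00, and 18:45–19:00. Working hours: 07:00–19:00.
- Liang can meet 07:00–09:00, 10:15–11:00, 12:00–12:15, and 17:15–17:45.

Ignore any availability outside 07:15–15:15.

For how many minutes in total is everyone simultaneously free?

Carlos free within 07:00–19:00: 07:45–09:15, 10:45–12:00, 13:45–14:00, 18:00–18:45.
Jamal ∩ Carlos: 07:45–08:00, 08:30–09:15, 10:45–11:45, 18:00–18:45.
Jamal ∩ Carlos ∩ Liang: 07:45–08:00, 08:30–09:00, 10:45–11:00.
Restricted to 07:15–15:15: 07:45–08:00, 08:30–09:00, 10:45–11:00.
Total common minutes: 15 + 30 + 15 = 60.

60 minutes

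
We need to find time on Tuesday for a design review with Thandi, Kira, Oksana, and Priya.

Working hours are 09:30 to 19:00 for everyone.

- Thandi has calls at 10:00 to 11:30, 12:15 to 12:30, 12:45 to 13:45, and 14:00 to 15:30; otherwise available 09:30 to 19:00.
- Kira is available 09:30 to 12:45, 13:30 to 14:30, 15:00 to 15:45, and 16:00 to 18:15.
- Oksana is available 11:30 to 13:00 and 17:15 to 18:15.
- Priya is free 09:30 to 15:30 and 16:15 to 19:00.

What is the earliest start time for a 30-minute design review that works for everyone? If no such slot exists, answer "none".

11:30

Thandi free within 09:30–19:00: 09:30–10:00, 11:30–12:15, 12:30–12:45, 13:45–14:00, 15:30–19:00.
Thandi ∩ Kira: 09:30–10:00, 11:30–12:15, 12:30–12:45, 13:45–14:00, 15:30–15:45, 16:00–18:15.
Thandi ∩ Kira ∩ Oksana: 11:30–12:15, 12:30–12:45, 17:15–18:15.
Thandi ∩ Kira ∩ Oksana ∩ Priya: 11:30–12:15, 12:30–12:45, 17:15–18:15.
Windows ≥ 30 min: 11:30–12:15, 17:15–18:15.
Earliest such window starts at 11:30.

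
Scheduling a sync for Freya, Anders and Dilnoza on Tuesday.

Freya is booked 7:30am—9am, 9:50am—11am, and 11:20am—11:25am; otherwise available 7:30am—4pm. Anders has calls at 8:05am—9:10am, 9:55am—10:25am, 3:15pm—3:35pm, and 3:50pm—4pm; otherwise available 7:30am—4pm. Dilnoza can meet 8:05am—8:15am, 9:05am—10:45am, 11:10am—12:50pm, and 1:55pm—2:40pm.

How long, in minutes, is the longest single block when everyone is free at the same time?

Freya free within 07:30–16:00: 09:00–09:50, 11:00–11:20, 11:25–16:00.
Anders free within 07:30–16:00: 07:30–08:05, 09:10–09:55, 10:25–15:15, 15:35–15:50.
Freya ∩ Anders: 09:10–09:50, 11:00–11:20, 11:25–15:15, 15:35–15:50.
Freya ∩ Anders ∩ Dilnoza: 09:10–09:50, 11:10–11:20, 11:25–12:50, 13:55–14:40.
Common window lengths: 40, 10, 85, 45 min; longest is 85.

85 minutes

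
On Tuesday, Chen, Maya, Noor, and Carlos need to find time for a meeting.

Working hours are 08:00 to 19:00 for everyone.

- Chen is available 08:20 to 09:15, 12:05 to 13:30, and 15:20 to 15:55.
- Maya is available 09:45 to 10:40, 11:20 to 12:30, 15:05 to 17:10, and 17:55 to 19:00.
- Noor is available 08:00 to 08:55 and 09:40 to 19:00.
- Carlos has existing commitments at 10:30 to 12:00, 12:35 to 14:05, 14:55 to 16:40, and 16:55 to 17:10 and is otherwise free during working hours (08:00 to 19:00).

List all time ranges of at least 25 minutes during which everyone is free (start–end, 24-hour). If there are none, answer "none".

12:05–12:30

Carlos free within 08:00–19:00: 08:00–10:30, 12:00–12:35, 14:05–14:55, 16:40–16:55, 17:10–19:00.
Chen ∩ Maya: 12:05–12:30, 15:20–15:55.
Chen ∩ Maya ∩ Noor: 12:05–12:30, 15:20–15:55.
Chen ∩ Maya ∩ Noor ∩ Carlos: 12:05–12:30.
Windows ≥ 25 min: 12:05–12:30.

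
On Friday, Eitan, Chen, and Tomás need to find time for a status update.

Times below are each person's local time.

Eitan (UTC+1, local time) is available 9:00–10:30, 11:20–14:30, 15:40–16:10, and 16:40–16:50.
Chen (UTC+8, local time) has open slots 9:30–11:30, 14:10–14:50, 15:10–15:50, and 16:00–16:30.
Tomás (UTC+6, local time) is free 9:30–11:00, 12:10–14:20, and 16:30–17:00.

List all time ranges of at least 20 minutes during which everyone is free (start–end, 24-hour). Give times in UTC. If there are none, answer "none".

Eitan → UTC: 08:00–09:30, 10:20–13:30, 14:40–15:10, 15:40–15:50.
Chen → UTC: 01:30–03:30, 06:10–06:50, 07:10–07:50, 08:00–08:30.
Tomás → UTC: 03:30–05:00, 06:10–08:20, 10:30–11:00.
Eitan ∩ Chen: 08:00–08:30.
Eitan ∩ Chen ∩ Tomás: 08:00–08:20.
Windows ≥ 20 min: 08:00–08:20.

08:00–08:20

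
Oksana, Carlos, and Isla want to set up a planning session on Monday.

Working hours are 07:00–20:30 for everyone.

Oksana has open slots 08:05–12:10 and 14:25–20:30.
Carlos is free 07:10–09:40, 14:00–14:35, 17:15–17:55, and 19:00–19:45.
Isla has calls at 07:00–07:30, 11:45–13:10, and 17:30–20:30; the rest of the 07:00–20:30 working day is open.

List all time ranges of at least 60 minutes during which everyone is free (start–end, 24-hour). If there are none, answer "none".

Isla free within 07:00–20:30: 07:30–11:45, 13:10–17:30.
Oksana ∩ Carlos: 08:05–09:40, 14:25–14:35, 17:15–17:55, 19:00–19:45.
Oksana ∩ Carlos ∩ Isla: 08:05–09:40, 14:25–14:35, 17:15–17:30.
Windows ≥ 60 min: 08:05–09:40.

08:05–09:40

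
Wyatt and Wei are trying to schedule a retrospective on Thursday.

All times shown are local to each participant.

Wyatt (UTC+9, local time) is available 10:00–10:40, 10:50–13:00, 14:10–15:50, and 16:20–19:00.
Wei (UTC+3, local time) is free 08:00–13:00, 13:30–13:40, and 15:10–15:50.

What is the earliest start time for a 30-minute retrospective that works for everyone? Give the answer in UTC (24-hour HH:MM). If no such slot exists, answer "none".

Wyatt → UTC: 01:00–01:40, 01:50–04:00, 05:10–06:50, 07:20–10:00.
Wei → UTC: 05:00–10:00, 10:30–10:40, 12:10–12:50.
Wyatt ∩ Wei: 05:10–06:50, 07:20–10:00.
Windows ≥ 30 min: 05:10–06:50, 07:20–10:00.
Earliest such window starts at 05:10.

05:10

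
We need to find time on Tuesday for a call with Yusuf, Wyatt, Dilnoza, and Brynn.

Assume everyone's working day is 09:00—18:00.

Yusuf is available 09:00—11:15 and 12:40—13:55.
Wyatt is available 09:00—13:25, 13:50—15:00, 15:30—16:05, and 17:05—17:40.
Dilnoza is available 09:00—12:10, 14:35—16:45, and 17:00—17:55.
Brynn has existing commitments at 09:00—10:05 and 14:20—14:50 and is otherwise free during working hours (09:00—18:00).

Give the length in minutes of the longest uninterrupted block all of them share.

Brynn free within 09:00–18:00: 10:05–14:20, 14:50–18:00.
Yusuf ∩ Wyatt: 09:00–11:15, 12:40–13:25, 13:50–13:55.
Yusuf ∩ Wyatt ∩ Dilnoza: 09:00–11:15.
Yusuf ∩ Wyatt ∩ Dilnoza ∩ Brynn: 10:05–11:15.
Single common window of 70 minutes.

70 minutes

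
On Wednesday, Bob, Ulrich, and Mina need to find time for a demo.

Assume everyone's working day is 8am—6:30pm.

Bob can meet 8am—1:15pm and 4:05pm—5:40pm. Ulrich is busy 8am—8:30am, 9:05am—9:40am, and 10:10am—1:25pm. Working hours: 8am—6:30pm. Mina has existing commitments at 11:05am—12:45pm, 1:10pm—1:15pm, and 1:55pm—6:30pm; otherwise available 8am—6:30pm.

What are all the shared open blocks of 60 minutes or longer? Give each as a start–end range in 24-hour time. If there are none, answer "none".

Ulrich free within 08:00–18:30: 08:30–09:05, 09:40–10:10, 13:25–18:30.
Mina free within 08:00–18:30: 08:00–11:05, 12:45–13:10, 13:15–13:55.
Bob ∩ Ulrich: 08:30–09:05, 09:40–10:10, 16:05–17:40.
Bob ∩ Ulrich ∩ Mina: 08:30–09:05, 09:40–10:10.
Windows ≥ 60 min: (none).

none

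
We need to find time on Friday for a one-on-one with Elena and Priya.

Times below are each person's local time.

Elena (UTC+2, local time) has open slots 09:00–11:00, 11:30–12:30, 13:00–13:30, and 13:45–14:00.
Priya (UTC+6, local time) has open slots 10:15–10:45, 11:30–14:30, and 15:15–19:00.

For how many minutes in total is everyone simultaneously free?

Elena → UTC: 07:00–09:00, 09:30–10:30, 11:00–11:30, 11:45–12:00.
Priya → UTC: 04:15–04:45, 05:30–08:30, 09:15–13:00.
Elena ∩ Priya: 07:00–08:30, 09:30–10:30, 11:00–11:30, 11:45–12:00.
Total common minutes: 90 + 60 + 30 + 15 = 195.

195 minutes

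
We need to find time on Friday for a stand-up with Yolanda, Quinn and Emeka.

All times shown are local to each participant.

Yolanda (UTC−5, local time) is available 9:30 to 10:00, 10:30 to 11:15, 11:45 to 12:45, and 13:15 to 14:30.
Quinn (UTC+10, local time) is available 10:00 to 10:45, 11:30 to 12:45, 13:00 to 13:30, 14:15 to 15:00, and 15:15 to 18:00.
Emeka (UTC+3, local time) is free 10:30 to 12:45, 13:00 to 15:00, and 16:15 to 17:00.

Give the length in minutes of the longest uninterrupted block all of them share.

Yolanda → UTC: 14:30–15:00, 15:30–16:15, 16:45–17:45, 18:15–19:30.
Quinn → UTC: 00:00–00:45, 01:30–02:45, 03:00–03:30, 04:15–05:00, 05:15–08:00.
Emeka → UTC: 07:30–09:45, 10:00–12:00, 13:15–14:00.
Yolanda ∩ Quinn: (none).
Yolanda ∩ Quinn ∩ Emeka: (none).
No common window.

0 minutes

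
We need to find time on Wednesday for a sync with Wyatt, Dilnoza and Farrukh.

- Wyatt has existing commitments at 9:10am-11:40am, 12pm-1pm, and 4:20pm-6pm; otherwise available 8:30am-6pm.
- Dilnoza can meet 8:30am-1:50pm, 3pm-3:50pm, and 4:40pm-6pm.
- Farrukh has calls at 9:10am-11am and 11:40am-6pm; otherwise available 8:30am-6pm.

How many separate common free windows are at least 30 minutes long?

1

Wyatt free within 08:30–18:00: 08:30–09:10, 11:40–12:00, 13:00–16:20.
Farrukh free within 08:30–18:00: 08:30–09:10, 11:00–11:40.
Wyatt ∩ Dilnoza: 08:30–09:10, 11:40–12:00, 13:00–13:50, 15:00–15:50.
Wyatt ∩ Dilnoza ∩ Farrukh: 08:30–09:10.
Windows ≥ 30 min: 08:30–09:10.
That's 1 window.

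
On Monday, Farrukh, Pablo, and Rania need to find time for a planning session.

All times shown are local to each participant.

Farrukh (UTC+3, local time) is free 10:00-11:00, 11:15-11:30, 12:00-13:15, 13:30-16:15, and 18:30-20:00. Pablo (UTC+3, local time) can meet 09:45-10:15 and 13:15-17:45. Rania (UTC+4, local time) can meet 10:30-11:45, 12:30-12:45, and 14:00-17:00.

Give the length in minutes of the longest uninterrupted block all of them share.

Farrukh → UTC: 07:00–08:00, 08:15–08:30, 09:00–10:15, 10:30–13:15, 15:30–17:00.
Pablo → UTC: 06:45–07:15, 10:15–14:45.
Rania → UTC: 06:30–07:45, 08:30–08:45, 10:00–13:00.
Farrukh ∩ Pablo: 07:00–07:15, 10:30–13:15.
Farrukh ∩ Pablo ∩ Rania: 07:00–07:15, 10:30–13:00.
Common window lengths: 15, 150 min; longest is 150.

150 minutes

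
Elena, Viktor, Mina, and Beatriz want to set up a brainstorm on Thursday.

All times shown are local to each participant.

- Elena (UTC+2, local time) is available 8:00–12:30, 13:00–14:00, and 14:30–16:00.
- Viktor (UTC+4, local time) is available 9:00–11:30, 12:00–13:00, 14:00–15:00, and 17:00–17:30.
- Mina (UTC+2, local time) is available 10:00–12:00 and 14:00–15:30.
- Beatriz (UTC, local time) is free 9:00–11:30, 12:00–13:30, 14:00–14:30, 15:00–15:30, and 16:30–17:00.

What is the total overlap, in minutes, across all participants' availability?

30 minutes

Elena → UTC: 06:00–10:30, 11:00–12:00, 12:30–14:00.
Viktor → UTC: 05:00–07:30, 08:00–09:00, 10:00–11:00, 13:00–13:30.
Mina → UTC: 08:00–10:00, 12:00–13:30.
Beatriz → UTC: 09:00–11:30, 12:00–13:30, 14:00–14:30, 15:00–15:30, 16:30–17:00.
Elena ∩ Viktor: 06:00–07:30, 08:00–09:00, 10:00–10:30, 13:00–13:30.
Elena ∩ Viktor ∩ Mina: 08:00–09:00, 13:00–13:30.
Elena ∩ Viktor ∩ Mina ∩ Beatriz: 13:00–13:30.
Total common minutes: 30.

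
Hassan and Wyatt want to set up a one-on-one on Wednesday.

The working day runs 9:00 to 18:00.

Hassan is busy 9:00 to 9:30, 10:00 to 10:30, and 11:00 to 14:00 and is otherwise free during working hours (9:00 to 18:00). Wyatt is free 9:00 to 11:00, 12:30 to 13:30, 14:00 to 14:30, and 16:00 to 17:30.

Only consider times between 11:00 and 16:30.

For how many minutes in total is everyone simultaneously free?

Hassan free within 09:00–18:00: 09:30–10:00, 10:30–11:00, 14:00–18:00.
Hassan ∩ Wyatt: 09:30–10:00, 10:30–11:00, 14:00–14:30, 16:00–17:30.
Restricted to 11:00–16:30: 14:00–14:30, 16:00–16:30.
Total common minutes: 30 + 30 = 60.

60 minutes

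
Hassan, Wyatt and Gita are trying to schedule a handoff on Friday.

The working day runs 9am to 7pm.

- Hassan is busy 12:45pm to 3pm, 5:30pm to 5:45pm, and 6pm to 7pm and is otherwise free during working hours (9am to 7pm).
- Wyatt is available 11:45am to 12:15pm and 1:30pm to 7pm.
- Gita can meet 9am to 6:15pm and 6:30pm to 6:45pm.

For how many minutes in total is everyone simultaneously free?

195 minutes

Hassan free within 09:00–19:00: 09:00–12:45, 15:00–17:30, 17:45–18:00.
Hassan ∩ Wyatt: 11:45–12:15, 15:00–17:30, 17:45–18:00.
Hassan ∩ Wyatt ∩ Gita: 11:45–12:15, 15:00–17:30, 17:45–18:00.
Total common minutes: 30 + 150 + 15 = 195.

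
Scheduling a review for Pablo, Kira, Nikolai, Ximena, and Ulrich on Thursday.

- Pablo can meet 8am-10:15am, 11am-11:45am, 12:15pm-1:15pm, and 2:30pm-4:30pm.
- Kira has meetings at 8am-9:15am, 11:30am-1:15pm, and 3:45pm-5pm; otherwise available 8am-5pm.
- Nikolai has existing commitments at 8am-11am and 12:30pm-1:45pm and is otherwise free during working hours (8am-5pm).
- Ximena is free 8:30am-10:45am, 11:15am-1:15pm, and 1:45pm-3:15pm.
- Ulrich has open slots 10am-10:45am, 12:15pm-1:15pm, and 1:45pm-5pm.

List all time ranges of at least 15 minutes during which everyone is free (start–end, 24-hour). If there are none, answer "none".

Kira free within 08:00–17:00: 09:15–11:30, 13:15–15:45.
Nikolai free within 08:00–17:00: 11:00–12:30, 13:45–17:00.
Pablo ∩ Kira: 09:15–10:15, 11:00–11:30, 14:30–15:45.
Pablo ∩ Kira ∩ Nikolai: 11:00–11:30, 14:30–15:45.
Pablo ∩ Kira ∩ Nikolai ∩ Ximena: 11:15–11:30, 14:30–15:15.
Pablo ∩ Kira ∩ Nikolai ∩ Ximena ∩ Ulrich: 14:30–15:15.
Windows ≥ 15 min: 14:30–15:15.

14:30–15:15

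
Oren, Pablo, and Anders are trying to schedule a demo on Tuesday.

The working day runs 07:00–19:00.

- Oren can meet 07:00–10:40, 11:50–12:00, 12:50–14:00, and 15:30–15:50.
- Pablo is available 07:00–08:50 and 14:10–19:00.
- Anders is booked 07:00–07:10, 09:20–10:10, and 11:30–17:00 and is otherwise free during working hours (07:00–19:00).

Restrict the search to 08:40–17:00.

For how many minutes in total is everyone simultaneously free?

Anders free within 07:00–19:00: 07:10–09:20, 10:10–11:30, 17:00–19:00.
Oren ∩ Pablo: 07:00–08:50, 15:30–15:50.
Oren ∩ Pablo ∩ Anders: 07:10–08:50.
Restricted to 08:40–17:00: 08:40–08:50.
Total common minutes: 10.

10 minutes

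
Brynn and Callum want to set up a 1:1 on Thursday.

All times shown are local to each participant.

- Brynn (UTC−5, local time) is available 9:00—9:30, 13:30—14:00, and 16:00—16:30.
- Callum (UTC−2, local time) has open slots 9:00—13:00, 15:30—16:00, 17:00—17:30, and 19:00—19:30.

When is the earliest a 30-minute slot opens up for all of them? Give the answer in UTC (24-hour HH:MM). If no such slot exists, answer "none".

Brynn → UTC: 14:00–14:30, 18:30–19:00, 21:00–21:30.
Callum → UTC: 11:00–15:00, 17:30–18:00, 19:00–19:30, 21:00–21:30.
Brynn ∩ Callum: 14:00–14:30, 21:00–21:30.
Windows ≥ 30 min: 14:00–14:30, 21:00–21:30.
Earliest such window starts at 14:00.

14:00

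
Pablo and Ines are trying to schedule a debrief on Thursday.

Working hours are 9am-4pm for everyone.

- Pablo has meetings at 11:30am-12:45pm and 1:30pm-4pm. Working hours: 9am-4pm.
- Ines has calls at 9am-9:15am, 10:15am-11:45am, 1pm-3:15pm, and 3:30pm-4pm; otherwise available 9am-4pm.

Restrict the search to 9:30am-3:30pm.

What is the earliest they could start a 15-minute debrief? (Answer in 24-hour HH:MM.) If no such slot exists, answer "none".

09:30

Pablo free within 09:00–16:00: 09:00–11:30, 12:45–13:30.
Ines free within 09:00–16:00: 09:15–10:15, 11:45–13:00, 15:15–15:30.
Pablo ∩ Ines: 09:15–10:15, 12:45–13:00.
Restricted to 09:30–15:30: 09:30–10:15, 12:45–13:00.
Windows ≥ 15 min: 09:30–10:15, 12:45–13:00.
Earliest such window starts at 09:30.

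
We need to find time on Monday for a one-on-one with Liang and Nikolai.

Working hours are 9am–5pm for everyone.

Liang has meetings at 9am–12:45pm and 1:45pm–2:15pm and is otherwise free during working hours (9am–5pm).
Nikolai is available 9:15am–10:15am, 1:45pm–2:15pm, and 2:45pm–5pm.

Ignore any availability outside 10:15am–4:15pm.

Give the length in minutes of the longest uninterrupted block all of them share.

90 minutes

Liang free within 09:00–17:00: 12:45–13:45, 14:15–17:00.
Liang ∩ Nikolai: 14:45–17:00.
Restricted to 10:15–16:15: 14:45–16:15.
Single common window of 90 minutes.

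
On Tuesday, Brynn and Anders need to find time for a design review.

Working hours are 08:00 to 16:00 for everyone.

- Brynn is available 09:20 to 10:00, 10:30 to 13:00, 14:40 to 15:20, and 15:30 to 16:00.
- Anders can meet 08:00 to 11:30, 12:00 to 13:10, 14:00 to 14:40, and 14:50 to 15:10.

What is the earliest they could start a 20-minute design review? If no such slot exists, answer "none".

Brynn ∩ Anders: 09:20–10:00, 10:30–11:30, 12:00–13:00, 14:50–15:10.
Windows ≥ 20 min: 09:20–10:00, 10:30–11:30, 12:00–13:00, 14:50–15:10.
Earliest such window starts at 09:20.

09:20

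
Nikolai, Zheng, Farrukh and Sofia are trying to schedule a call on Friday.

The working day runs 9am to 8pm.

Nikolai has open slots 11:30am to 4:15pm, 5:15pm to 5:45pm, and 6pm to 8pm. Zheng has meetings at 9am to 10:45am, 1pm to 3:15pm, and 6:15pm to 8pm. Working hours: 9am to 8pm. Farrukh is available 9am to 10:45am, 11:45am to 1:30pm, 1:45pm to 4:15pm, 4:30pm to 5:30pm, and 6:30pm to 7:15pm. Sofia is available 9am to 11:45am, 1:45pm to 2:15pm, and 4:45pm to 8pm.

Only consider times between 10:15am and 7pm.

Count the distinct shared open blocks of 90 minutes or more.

0

Zheng free within 09:00–20:00: 10:45–13:00, 15:15–18:15.
Nikolai ∩ Zheng: 11:30–13:00, 15:15–16:15, 17:15–17:45, 18:00–18:15.
Nikolai ∩ Zheng ∩ Farrukh: 11:45–13:00, 15:15–16:15, 17:15–17:30.
Nikolai ∩ Zheng ∩ Farrukh ∩ Sofia: 17:15–17:30.
Restricted to 10:15–19:00: 17:15–17:30.
Windows ≥ 90 min: (none).
That's 0 windows.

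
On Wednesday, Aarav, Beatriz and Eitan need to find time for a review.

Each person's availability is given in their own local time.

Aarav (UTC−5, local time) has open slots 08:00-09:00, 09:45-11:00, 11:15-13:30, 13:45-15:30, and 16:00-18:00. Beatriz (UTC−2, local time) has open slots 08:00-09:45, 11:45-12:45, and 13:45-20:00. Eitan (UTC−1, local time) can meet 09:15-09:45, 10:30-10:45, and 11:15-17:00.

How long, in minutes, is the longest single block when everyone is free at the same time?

Aarav → UTC: 13:00–14:00, 14:45–16:00, 16:15–18:30, 18:45–20:30, 21:00–23:00.
Beatriz → UTC: 10:00–11:45, 13:45–14:45, 15:45–22:00.
Eitan → UTC: 10:15–10:45, 11:30–11:45, 12:15–18:00.
Aarav ∩ Beatriz: 13:45–14:00, 15:45–16:00, 16:15–18:30, 18:45–20:30, 21:00–22:00.
Aarav ∩ Beatriz ∩ Eitan: 13:45–14:00, 15:45–16:00, 16:15–18:00.
Common window lengths: 15, 15, 105 min; longest is 105.

105 minutes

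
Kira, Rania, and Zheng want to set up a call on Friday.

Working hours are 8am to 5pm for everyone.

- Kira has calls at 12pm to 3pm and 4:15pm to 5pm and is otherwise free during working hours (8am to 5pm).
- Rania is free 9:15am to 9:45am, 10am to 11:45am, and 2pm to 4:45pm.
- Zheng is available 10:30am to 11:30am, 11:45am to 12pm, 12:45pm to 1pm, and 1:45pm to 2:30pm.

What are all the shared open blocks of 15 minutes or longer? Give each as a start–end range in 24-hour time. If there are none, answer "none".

10:30–11:30

Kira free within 08:00–17:00: 08:00–12:00, 15:00–16:15.
Kira ∩ Rania: 09:15–09:45, 10:00–11:45, 15:00–16:15.
Kira ∩ Rania ∩ Zheng: 10:30–11:30.
Windows ≥ 15 min: 10:30–11:30.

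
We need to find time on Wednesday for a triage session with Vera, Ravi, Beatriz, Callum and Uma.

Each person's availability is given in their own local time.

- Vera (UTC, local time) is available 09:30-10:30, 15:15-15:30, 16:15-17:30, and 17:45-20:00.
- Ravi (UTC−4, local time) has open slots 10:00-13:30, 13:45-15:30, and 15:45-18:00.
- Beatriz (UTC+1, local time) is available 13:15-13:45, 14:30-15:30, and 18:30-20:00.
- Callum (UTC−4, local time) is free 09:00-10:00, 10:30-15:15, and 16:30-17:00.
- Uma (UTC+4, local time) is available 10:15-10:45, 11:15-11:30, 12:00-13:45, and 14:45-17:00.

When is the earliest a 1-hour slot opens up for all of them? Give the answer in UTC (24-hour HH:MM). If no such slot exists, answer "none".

none

Vera → UTC: 09:30–10:30, 15:15–15:30, 16:15–17:30, 17:45–20:00.
Ravi → UTC: 14:00–17:30, 17:45–19:30, 19:45–22:00.
Beatriz → UTC: 12:15–12:45, 13:30–14:30, 17:30–19:00.
Callum → UTC: 13:00–14:00, 14:30–19:15, 20:30–21:00.
Uma → UTC: 06:15–06:45, 07:15–07:30, 08:00–09:45, 10:45–13:00.
Vera ∩ Ravi: 15:15–15:30, 16:15–17:30, 17:45–19:30, 19:45–20:00.
Vera ∩ Ravi ∩ Beatriz: 17:45–19:00.
Vera ∩ Ravi ∩ Beatriz ∩ Callum: 17:45–19:00.
Vera ∩ Ravi ∩ Beatriz ∩ Callum ∩ Uma: (none).
Windows ≥ 60 min: (none).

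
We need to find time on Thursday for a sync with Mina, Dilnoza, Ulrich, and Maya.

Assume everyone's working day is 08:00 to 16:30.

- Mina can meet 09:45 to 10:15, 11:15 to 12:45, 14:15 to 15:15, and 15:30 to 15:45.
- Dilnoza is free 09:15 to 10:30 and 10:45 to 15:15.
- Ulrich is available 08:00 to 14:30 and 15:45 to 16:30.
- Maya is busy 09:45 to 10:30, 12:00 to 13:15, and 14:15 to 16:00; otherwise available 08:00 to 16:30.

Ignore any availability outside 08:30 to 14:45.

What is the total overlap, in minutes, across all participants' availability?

Maya free within 08:00–16:30: 08:00–09:45, 10:30–12:00, 13:15–14:15, 16:00–16:30.
Mina ∩ Dilnoza: 09:45–10:15, 11:15–12:45, 14:15–15:15.
Mina ∩ Dilnoza ∩ Ulrich: 09:45–10:15, 11:15–12:45, 14:15–14:30.
Mina ∩ Dilnoza ∩ Ulrich ∩ Maya: 11:15–12:00.
Restricted to 08:30–14:45: 11:15–12:00.
Total common minutes: 45.

45 minutes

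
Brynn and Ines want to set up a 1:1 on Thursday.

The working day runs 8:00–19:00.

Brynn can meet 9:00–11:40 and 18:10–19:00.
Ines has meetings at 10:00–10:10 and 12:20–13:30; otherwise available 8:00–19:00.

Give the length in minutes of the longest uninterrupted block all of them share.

90 minutes

Ines free within 08:00–19:00: 08:00–10:00, 10:10–12:20, 13:30–19:00.
Brynn ∩ Ines: 09:00–10:00, 10:10–11:40, 18:10–19:00.
Common window lengths: 60, 90, 50 min; longest is 90.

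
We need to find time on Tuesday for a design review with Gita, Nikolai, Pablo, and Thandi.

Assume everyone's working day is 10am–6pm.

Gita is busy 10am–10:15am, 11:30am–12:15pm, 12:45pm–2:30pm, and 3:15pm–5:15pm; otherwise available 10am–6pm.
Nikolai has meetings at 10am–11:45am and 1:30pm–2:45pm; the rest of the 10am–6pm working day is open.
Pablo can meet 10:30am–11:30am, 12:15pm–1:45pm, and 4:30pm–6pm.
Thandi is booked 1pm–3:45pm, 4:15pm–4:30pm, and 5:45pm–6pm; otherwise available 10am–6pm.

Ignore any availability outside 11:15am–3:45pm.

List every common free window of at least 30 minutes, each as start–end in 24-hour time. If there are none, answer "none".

Gita free within 10:00–18:00: 10:15–11:30, 12:15–12:45, 14:30–15:15, 17:15–18:00.
Nikolai free within 10:00–18:00: 11:45–13:30, 14:45–18:00.
Thandi free within 10:00–18:00: 10:00–13:00, 15:45–16:15, 16:30–17:45.
Gita ∩ Nikolai: 12:15–12:45, 14:45–15:15, 17:15–18:00.
Gita ∩ Nikolai ∩ Pablo: 12:15–12:45, 17:15–18:00.
Gita ∩ Nikolai ∩ Pablo ∩ Thandi: 12:15–12:45, 17:15–17:45.
Restricted to 11:15–15:45: 12:15–12:45.
Windows ≥ 30 min: 12:15–12:45.

12:15–12:45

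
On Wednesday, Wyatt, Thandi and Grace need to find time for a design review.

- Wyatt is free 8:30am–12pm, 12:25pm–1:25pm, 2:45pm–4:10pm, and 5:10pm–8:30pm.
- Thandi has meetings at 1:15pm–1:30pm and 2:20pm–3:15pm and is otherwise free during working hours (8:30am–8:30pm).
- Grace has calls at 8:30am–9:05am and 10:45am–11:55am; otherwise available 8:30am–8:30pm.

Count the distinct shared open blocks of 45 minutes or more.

4

Thandi free within 08:30–20:30: 08:30–13:15, 13:30–14:20, 15:15–20:30.
Grace free within 08:30–20:30: 09:05–10:45, 11:55–20:30.
Wyatt ∩ Thandi: 08:30–12:00, 12:25–13:15, 15:15–16:10, 17:10–20:30.
Wyatt ∩ Thandi ∩ Grace: 09:05–10:45, 11:55–12:00, 12:25–13:15, 15:15–16:10, 17:10–20:30.
Windows ≥ 45 min: 09:05–10:45, 12:25–13:15, 15:15–16:10, 17:10–20:30.
That's 4 windows.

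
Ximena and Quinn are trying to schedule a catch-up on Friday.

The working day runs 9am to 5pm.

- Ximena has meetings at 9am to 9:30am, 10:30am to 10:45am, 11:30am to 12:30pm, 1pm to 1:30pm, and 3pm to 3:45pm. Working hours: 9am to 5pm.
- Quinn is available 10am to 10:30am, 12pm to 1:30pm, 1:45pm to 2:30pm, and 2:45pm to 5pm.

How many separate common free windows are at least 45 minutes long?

2

Ximena free within 09:00–17:00: 09:30–10:30, 10:45–11:30, 12:30–13:00, 13:30–15:00, 15:45–17:00.
Ximena ∩ Quinn: 10:00–10:30, 12:30–13:00, 13:45–14:30, 14:45–15:00, 15:45–17:00.
Windows ≥ 45 min: 13:45–14:30, 15:45–17:00.
That's 2 windows.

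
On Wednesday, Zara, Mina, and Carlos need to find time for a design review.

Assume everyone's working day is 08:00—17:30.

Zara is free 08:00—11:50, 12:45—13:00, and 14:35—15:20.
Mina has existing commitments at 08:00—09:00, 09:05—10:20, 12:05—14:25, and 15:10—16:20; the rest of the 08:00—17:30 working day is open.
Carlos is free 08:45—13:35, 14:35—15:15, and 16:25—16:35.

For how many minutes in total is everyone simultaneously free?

Mina free within 08:00–17:30: 09:00–09:05, 10:20–12:05, 14:25–15:10, 16:20–17:30.
Zara ∩ Mina: 09:00–09:05, 10:20–11:50, 14:35–15:10.
Zara ∩ Mina ∩ Carlos: 09:00–09:05, 10:20–11:50, 14:35–15:10.
Total common minutes: 5 + 90 + 35 = 130.

130 minutes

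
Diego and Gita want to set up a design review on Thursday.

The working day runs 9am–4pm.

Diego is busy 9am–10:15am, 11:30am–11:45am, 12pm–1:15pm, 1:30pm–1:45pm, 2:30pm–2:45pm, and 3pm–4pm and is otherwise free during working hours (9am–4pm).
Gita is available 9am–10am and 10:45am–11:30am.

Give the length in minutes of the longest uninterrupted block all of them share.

Diego free within 09:00–16:00: 10:15–11:30, 11:45–12:00, 13:15–13:30, 13:45–14:30, 14:45–15:00.
Diego ∩ Gita: 10:45–11:30.
Single common window of 45 minutes.

45 minutes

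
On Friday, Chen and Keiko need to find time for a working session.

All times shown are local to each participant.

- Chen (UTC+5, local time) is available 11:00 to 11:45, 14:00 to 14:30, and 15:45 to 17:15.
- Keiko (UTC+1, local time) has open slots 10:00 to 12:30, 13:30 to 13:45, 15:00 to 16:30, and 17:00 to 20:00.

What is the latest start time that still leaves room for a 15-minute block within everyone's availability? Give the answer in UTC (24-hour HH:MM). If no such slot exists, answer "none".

Chen → UTC: 06:00–06:45, 09:00–09:30, 10:45–12:15.
Keiko → UTC: 09:00–11:30, 12:30–12:45, 14:00–15:30, 16:00–19:00.
Chen ∩ Keiko: 09:00–09:30, 10:45–11:30.
Windows ≥ 15 min: 09:00–09:30, 10:45–11:30.
Latest start in the last window 10:45–11:30 is 11:30 − 15 min = 11:15.

11:15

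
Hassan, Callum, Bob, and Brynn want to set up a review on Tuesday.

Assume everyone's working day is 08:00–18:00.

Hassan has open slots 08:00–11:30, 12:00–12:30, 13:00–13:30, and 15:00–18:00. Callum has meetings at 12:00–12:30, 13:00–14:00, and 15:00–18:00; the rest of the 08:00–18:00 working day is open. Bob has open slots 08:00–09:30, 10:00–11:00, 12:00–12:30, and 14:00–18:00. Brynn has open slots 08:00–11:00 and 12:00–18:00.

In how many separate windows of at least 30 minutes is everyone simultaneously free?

Callum free within 08:00–18:00: 08:00–12:00, 12:30–13:00, 14:00–15:00.
Hassan ∩ Callum: 08:00–11:30.
Hassan ∩ Callum ∩ Bob: 08:00–09:30, 10:00–11:00.
Hassan ∩ Callum ∩ Bob ∩ Brynn: 08:00–09:30, 10:00–11:00.
Windows ≥ 30 min: 08:00–09:30, 10:00–11:00.
That's 2 windows.

2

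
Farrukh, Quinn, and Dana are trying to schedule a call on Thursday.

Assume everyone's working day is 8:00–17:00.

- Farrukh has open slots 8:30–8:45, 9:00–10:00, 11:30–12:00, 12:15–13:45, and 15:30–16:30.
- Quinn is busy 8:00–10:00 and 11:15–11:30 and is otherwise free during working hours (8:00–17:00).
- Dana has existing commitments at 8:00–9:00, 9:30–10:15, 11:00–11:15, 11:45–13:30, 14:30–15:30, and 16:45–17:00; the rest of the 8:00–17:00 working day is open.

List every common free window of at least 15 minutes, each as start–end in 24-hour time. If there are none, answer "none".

Quinn free within 08:00–17:00: 10:00–11:15, 11:30–17:00.
Dana free within 08:00–17:00: 09:00–09:30, 10:15–11:00, 11:15–11:45, 13:30–14:30, 15:30–16:45.
Farrukh ∩ Quinn: 11:30–12:00, 12:15–13:45, 15:30–16:30.
Farrukh ∩ Quinn ∩ Dana: 11:30–11:45, 13:30–13:45, 15:30–16:30.
Windows ≥ 15 min: 11:30–11:45, 13:30–13:45, 15:30–16:30.

11:30–11:45, 13:30–13:45, 15:30–16:30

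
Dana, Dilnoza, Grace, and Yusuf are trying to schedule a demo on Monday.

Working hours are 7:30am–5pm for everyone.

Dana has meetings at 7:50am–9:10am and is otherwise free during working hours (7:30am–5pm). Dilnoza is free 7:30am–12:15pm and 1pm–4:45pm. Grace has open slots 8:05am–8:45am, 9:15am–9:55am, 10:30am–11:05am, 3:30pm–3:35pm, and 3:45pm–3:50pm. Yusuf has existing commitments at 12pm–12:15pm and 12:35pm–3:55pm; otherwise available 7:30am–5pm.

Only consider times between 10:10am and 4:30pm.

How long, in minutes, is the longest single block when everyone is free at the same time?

35 minutes

Dana free within 07:30–17:00: 07:30–07:50, 09:10–17:00.
Yusuf free within 07:30–17:00: 07:30–12:00, 12:15–12:35, 15:55–17:00.
Dana ∩ Dilnoza: 07:30–07:50, 09:10–12:15, 13:00–16:45.
Dana ∩ Dilnoza ∩ Grace: 09:15–09:55, 10:30–11:05, 15:30–15:35, 15:45–15:50.
Dana ∩ Dilnoza ∩ Grace ∩ Yusuf: 09:15–09:55, 10:30–11:05.
Restricted to 10:10–16:30: 10:30–11:05.
Single common window of 35 minutes.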